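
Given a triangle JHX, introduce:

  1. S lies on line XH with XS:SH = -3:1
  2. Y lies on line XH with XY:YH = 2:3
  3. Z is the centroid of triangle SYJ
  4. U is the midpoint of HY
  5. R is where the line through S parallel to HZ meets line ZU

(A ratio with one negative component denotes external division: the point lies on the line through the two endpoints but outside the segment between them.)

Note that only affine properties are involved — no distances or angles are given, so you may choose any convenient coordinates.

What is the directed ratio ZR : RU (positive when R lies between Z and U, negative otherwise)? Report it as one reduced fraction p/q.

Set J = (0, 0), H = (1, 0), X = (0, 1); any affine frame gives the same invariant.
1. S lies on line XH with XS:SH = -3:1 ⇒ S = (3/2, -1/2)
2. Y lies on line XH with XY:YH = 2:3 ⇒ Y = (2/5, 3/5)
3. Z is the centroid of triangle SYJ ⇒ Z = (19/30, 1/30)
4. U is the midpoint of HY ⇒ U = (7/10, 3/10)
5. R is where the line through S parallel to HZ meets line ZU ⇒ R = (47/90, -37/90)
R = Z + t·(U−Z) with t = -5/3, so ZR:RU = t:(1−t) = -5/3:8/3

ZR:RU = -5/8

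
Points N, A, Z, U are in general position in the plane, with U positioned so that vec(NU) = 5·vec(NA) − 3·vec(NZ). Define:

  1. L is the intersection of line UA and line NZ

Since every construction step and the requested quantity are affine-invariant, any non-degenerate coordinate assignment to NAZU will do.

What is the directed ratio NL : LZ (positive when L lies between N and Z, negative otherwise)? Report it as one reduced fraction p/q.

NL:LZ = 3

Work in coordinates with N = (0, 0), A = (1, 0), Z = (0, 1), U = (5, -3).
1. L is the intersection of line UA and line NZ ⇒ L = (0, 3/4)
L = N + t·(Z−N) with t = 3/4, so NL:LZ = t:(1−t) = 3/4:1/4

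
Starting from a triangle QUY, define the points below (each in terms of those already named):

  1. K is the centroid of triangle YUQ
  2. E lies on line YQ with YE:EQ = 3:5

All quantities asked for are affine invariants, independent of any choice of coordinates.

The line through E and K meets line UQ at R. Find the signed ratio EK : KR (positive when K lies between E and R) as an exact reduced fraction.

Set Q = (0, 0), U = (1, 0), Y = (0, 1); any affine frame gives the same invariant.
1. K is the centroid of triangle YUQ ⇒ K = (1/3, 1/3)
2. E lies on line YQ with YE:EQ = 3:5 ⇒ E = (0, 5/8)
line EK meets UQ at R = (5/7, 0)
K = E + t·(R−E) with t = 7/15, so EK:KR = 7/15:8/15

EK:KR = 7/8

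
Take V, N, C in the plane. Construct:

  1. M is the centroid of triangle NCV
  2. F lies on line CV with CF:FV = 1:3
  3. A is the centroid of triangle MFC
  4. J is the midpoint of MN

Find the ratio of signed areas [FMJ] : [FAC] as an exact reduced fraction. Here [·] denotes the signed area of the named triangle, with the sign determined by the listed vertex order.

[FMJ]:[FAC] = 3

Choose coordinates V = (0, 0), N = (1, 0), C = (0, 1).
1. M is the centroid of triangle NCV ⇒ M = (1/3, 1/3)
2. F lies on line CV with CF:FV = 1:3 ⇒ F = (0, 3/4)
3. A is the centroid of triangle MFC ⇒ A = (1/9, 25/36)
4. J is the midpoint of MN ⇒ J = (2/3, 1/6)
2·[FMJ] = 1/12, 2·[FAC] = 1/36
[FMJ]:[FAC] = 1/12:1/36 = 3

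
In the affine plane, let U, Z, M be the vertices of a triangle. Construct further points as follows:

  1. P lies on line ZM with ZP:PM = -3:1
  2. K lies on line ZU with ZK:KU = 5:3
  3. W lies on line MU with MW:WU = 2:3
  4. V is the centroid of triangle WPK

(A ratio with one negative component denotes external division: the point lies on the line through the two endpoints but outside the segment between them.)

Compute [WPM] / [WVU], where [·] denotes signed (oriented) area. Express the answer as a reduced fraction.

[WPM]:[WVU] = -8

Choose coordinates U = (0, 0), Z = (1, 0), M = (0, 1).
1. P lies on line ZM with ZP:PM = -3:1 ⇒ P = (-1/2, 3/2)
2. K lies on line ZU with ZK:KU = 5:3 ⇒ K = (3/8, 0)
3. W lies on line MU with MW:WU = 2:3 ⇒ W = (0, 3/5)
4. V is the centroid of triangle WPK ⇒ V = (-1/24, 7/10)
2·[WPM] = -1/5, 2·[WVU] = 1/40
[WPM]:[WVU] = -1/5:1/40 = -8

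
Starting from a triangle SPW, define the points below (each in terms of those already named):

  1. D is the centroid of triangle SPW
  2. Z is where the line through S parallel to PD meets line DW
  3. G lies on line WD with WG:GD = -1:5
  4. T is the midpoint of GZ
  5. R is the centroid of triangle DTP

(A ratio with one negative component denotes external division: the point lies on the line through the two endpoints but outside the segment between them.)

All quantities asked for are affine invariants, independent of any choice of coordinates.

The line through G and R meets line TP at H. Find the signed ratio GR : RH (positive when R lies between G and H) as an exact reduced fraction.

Set S = (0, 0), P = (1, 0), W = (0, 1); any affine frame gives the same invariant.
1. D is the centroid of triangle SPW ⇒ D = (1/3, 1/3)
2. Z is where the line through S parallel to PD meets line DW ⇒ Z = (2/3, -1/3)
3. G lies on line WD with WG:GD = -1:5 ⇒ G = (-1/12, 7/6)
4. T is the midpoint of GZ ⇒ T = (7/24, 5/12)
5. R is the centroid of triangle DTP ⇒ R = (13/24, 1/4)
line GR meets TP at H = (349/672, 95/336)
R = G + t·(H−G) with t = 28/27, so GR:RH = 28/27:-1/27

GR:RH = -28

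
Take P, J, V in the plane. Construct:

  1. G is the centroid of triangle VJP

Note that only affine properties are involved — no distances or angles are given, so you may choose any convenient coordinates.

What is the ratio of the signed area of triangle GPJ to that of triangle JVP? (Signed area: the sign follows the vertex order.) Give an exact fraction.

Set P = (0, 0), J = (1, 0), V = (0, 1); any affine frame gives the same invariant.
1. G is the centroid of triangle VJP ⇒ G = (1/3, 1/3)
2·[GPJ] = 1/3, 2·[JVP] = 1
[GPJ]:[JVP] = 1/3:1 = 1/3

[GPJ]:[JVP] = 1/3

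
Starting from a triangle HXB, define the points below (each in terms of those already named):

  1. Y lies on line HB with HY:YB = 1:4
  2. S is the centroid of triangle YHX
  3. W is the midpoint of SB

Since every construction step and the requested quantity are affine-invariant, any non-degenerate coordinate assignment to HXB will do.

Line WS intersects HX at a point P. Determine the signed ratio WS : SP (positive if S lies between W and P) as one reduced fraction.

WS:SP = 7

Work in coordinates with H = (0, 0), X = (1, 0), B = (0, 1).
1. Y lies on line HB with HY:YB = 1:4 ⇒ Y = (0, 1/5)
2. S is the centroid of triangle YHX ⇒ S = (1/3, 1/15)
3. W is the midpoint of SB ⇒ W = (1/6, 8/15)
line WS meets HX at P = (5/14, 0)
S = W + t·(P−W) with t = 7/8, so WS:SP = 7/8:1/8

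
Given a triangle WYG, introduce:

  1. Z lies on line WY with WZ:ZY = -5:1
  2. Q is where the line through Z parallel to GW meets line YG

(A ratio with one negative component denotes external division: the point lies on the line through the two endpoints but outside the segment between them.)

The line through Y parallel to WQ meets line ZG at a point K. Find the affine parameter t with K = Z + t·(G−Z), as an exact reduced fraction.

t = -1/15

Assign W = (0, 0), Y = (1, 0), G = (0, 1) — the answer is frame-independent, so this choice is without loss of generality.
1. Z lies on line WY with WZ:ZY = -5:1 ⇒ Z = (5/4, 0)
2. Q is where the line through Z parallel to GW meets line YG ⇒ Q = (5/4, -1/4)
through Y parallel to WQ: direction (5/4, -1/4); meets ZG at K = (4/3, -1/15)
K = Z + t·(G−Z) with t = -1/15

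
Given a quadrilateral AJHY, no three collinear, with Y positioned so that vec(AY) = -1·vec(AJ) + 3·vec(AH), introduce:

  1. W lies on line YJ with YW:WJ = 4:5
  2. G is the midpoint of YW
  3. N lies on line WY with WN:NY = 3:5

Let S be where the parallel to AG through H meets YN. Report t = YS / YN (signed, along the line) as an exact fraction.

t = 22/15

Set A = (0, 0), J = (1, 0), H = (0, 1), Y = (-1, 3); any affine frame gives the same invariant.
1. W lies on line YJ with YW:WJ = 4:5 ⇒ W = (-1/9, 5/3)
2. G is the midpoint of YW ⇒ G = (-5/9, 7/3)
3. N lies on line WY with WN:NY = 3:5 ⇒ N = (-4/9, 13/6)
through H parallel to AG: direction (-5/9, 7/3); meets YN at S = (-5/27, 16/9)
S = Y + t·(N−Y) with t = 22/15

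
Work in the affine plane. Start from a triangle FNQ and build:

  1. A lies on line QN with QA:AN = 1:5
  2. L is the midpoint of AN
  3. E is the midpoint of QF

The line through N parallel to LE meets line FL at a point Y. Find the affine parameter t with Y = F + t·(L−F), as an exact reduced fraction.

Assign F = (0, 0), N = (1, 0), Q = (0, 1) — the answer is frame-independent, so this choice is without loss of generality.
1. A lies on line QN with QA:AN = 1:5 ⇒ A = (1/6, 5/6)
2. L is the midpoint of AN ⇒ L = (7/12, 5/12)
3. E is the midpoint of QF ⇒ E = (0, 1/2)
through N parallel to LE: direction (-7/12, 1/12); meets FL at Y = (1/6, 5/42)
Y = F + t·(L−F) with t = 2/7

t = 2/7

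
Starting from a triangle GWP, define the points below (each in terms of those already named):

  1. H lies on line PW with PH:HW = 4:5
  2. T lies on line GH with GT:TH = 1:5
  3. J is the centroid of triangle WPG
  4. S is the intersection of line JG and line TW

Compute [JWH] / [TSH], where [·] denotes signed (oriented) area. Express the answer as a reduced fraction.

Work in coordinates with G = (0, 0), W = (1, 0), P = (0, 1).
1. H lies on line PW with PH:HW = 4:5 ⇒ H = (4/9, 5/9)
2. T lies on line GH with GT:TH = 1:5 ⇒ T = (2/27, 5/54)
3. J is the centroid of triangle WPG ⇒ J = (1/3, 1/3)
4. S is the intersection of line JG and line TW ⇒ S = (1/11, 1/11)
2·[JWH] = 5/27, 2·[TSH] = 5/594
[JWH]:[TSH] = 5/27:5/594 = 22

[JWH]:[TSH] = 22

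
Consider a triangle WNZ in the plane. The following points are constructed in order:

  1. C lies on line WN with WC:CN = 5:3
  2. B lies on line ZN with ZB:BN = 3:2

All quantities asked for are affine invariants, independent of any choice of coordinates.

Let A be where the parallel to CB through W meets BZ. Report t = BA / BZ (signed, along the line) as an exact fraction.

t = 10/9

Assign W = (0, 0), N = (1, 0), Z = (0, 1) — the answer is frame-independent, so this choice is without loss of generality.
1. C lies on line WN with WC:CN = 5:3 ⇒ C = (5/8, 0)
2. B lies on line ZN with ZB:BN = 3:2 ⇒ B = (3/5, 2/5)
through W parallel to CB: direction (-1/40, 2/5); meets BZ at A = (-1/15, 16/15)
A = B + t·(Z−B) with t = 10/9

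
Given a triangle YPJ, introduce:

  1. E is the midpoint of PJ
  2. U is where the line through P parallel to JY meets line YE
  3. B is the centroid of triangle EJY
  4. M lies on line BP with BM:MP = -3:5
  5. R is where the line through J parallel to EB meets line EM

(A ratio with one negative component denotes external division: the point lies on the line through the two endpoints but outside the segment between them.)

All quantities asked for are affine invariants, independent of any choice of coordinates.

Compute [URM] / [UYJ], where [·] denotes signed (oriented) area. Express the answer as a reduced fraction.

Work in coordinates with Y = (0, 0), P = (1, 0), J = (0, 1).
1. E is the midpoint of PJ ⇒ E = (1/2, 1/2)
2. U is where the line through P parallel to JY meets line YE ⇒ U = (1, 1)
3. B is the centroid of triangle EJY ⇒ B = (1/6, 1/2)
4. M lies on line BP with BM:MP = -3:5 ⇒ M = (-13/12, 5/4)
5. R is where the line through J parallel to EB meets line EM ⇒ R = (-5/9, 1)
2·[URM] = -7/18, 2·[UYJ] = -1
[URM]:[UYJ] = -7/18:-1 = 7/18

[URM]:[UYJ] = 7/18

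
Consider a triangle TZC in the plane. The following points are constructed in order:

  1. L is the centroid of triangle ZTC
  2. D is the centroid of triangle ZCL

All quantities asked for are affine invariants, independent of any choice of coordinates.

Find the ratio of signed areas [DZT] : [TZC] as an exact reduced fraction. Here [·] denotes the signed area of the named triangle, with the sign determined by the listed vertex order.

Set T = (0, 0), Z = (1, 0), C = (0, 1); any affine frame gives the same invariant.
1. L is the centroid of triangle ZTC ⇒ L = (1/3, 1/3)
2. D is the centroid of triangle ZCL ⇒ D = (4/9, 4/9)
2·[DZT] = -4/9, 2·[TZC] = 1
[DZT]:[TZC] = -4/9:1 = -4/9

[DZT]:[TZC] = -4/9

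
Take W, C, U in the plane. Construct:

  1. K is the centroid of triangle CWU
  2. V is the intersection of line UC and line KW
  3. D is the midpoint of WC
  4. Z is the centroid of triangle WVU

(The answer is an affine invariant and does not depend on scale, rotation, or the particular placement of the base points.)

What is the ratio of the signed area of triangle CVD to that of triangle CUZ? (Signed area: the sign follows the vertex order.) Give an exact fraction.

Choose coordinates W = (0, 0), C = (1, 0), U = (0, 1).
1. K is the centroid of triangle CWU ⇒ K = (1/3, 1/3)
2. V is the intersection of line UC and line KW ⇒ V = (1/2, 1/2)
3. D is the midpoint of WC ⇒ D = (1/2, 0)
4. Z is the centroid of triangle WVU ⇒ Z = (1/6, 1/2)
2·[CVD] = 1/4, 2·[CUZ] = 1/3
[CVD]:[CUZ] = 1/4:1/3 = 3/4

[CVD]:[CUZ] = 3/4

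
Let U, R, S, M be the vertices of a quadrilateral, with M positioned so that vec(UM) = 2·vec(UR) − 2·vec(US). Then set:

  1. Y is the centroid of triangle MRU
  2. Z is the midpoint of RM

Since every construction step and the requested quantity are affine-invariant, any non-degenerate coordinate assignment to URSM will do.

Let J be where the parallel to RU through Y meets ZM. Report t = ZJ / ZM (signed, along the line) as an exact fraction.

t = -1/3

Choose coordinates U = (0, 0), R = (1, 0), S = (0, 1), M = (2, -2).
1. Y is the centroid of triangle MRU ⇒ Y = (1, -2/3)
2. Z is the midpoint of RM ⇒ Z = (3/2, -1)
through Y parallel to RU: direction (-1, 0); meets ZM at J = (4/3, -2/3)
J = Z + t·(M−Z) with t = -1/3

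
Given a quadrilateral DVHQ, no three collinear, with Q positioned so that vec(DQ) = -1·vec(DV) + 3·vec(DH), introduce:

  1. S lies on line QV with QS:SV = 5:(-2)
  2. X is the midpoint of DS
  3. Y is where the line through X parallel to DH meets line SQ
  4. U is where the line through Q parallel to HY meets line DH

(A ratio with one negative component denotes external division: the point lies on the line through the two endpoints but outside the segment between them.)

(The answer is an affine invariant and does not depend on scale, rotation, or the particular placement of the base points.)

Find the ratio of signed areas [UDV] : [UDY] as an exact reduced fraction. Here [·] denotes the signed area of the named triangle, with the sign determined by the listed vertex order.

Work in coordinates with D = (0, 0), V = (1, 0), H = (0, 1), Q = (-1, 3).
1. S lies on line QV with QS:SV = 5:(-2) ⇒ S = (7/3, -2)
2. X is the midpoint of DS ⇒ X = (7/6, -1)
3. Y is where the line through X parallel to DH meets line SQ ⇒ Y = (7/6, -1/4)
4. U is where the line through Q parallel to HY meets line DH ⇒ U = (0, 27/14)
2·[UDV] = 27/14, 2·[UDY] = 9/4
[UDV]:[UDY] = 27/14:9/4 = 6/7

[UDV]:[UDY] = 6/7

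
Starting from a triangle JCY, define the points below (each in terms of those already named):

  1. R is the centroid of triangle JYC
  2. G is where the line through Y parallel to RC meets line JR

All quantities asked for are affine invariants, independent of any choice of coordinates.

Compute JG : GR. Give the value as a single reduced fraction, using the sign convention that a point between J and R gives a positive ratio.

Choose coordinates J = (0, 0), C = (1, 0), Y = (0, 1).
1. R is the centroid of triangle JYC ⇒ R = (1/3, 1/3)
2. G is where the line through Y parallel to RC meets line JR ⇒ G = (2/3, 2/3)
G = J + t·(R−J) with t = 2, so JG:GR = t:(1−t) = 2:-1

JG:GR = -2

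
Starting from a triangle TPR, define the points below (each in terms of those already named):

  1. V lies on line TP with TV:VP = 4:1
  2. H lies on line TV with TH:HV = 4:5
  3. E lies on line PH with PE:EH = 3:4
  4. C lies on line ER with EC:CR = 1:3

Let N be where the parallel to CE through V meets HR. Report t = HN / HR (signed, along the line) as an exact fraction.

Choose coordinates T = (0, 0), P = (1, 0), R = (0, 1).
1. V lies on line TP with TV:VP = 4:1 ⇒ V = (4/5, 0)
2. H lies on line TV with TH:HV = 4:5 ⇒ H = (16/45, 0)
3. E lies on line PH with PE:EH = 3:4 ⇒ E = (76/105, 0)
4. C lies on line ER with EC:CR = 1:3 ⇒ C = (19/35, 1/4)
through V parallel to CE: direction (19/105, -1/4); meets HR at N = (-32/435, 35/29)
N = H + t·(R−H) with t = 35/29

t = 35/29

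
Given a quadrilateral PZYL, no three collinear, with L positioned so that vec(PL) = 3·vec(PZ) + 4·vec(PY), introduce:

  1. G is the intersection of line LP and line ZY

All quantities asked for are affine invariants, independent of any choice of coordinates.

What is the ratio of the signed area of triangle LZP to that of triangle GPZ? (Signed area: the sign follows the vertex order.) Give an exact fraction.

[LZP]:[GPZ] = -7

Choose coordinates P = (0, 0), Z = (1, 0), Y = (0, 1), L = (3, 4).
1. G is the intersection of line LP and line ZY ⇒ G = (3/7, 4/7)
2·[LZP] = -4, 2·[GPZ] = 4/7
[LZP]:[GPZ] = -4:4/7 = -7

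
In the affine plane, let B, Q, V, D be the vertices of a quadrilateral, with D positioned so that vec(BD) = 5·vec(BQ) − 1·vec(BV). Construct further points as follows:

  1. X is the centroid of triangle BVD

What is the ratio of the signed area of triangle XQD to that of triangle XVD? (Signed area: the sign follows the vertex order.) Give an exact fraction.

[XQD]:[XVD] = -2/5

Work in coordinates with B = (0, 0), Q = (1, 0), V = (0, 1), D = (5, -1).
1. X is the centroid of triangle BVD ⇒ X = (5/3, 0)
2·[XQD] = 2/3, 2·[XVD] = -5/3
[XQD]:[XVD] = 2/3:-5/3 = -2/5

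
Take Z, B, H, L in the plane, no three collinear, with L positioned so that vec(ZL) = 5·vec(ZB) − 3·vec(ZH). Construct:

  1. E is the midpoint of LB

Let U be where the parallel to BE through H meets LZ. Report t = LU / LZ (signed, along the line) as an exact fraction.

Set Z = (0, 0), B = (1, 0), H = (0, 1), L = (5, -3); any affine frame gives the same invariant.
1. E is the midpoint of LB ⇒ E = (3, -3/2)
through H parallel to BE: direction (2, -3/2); meets LZ at U = (20/3, -4)
U = L + t·(Z−L) with t = -1/3

t = -1/3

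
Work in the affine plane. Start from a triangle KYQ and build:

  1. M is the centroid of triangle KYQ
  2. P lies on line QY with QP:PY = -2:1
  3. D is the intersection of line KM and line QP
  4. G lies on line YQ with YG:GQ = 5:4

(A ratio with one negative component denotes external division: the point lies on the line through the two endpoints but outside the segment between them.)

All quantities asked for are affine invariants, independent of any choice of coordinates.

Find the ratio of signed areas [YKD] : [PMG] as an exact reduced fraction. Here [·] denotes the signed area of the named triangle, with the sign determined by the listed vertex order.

Assign K = (0, 0), Y = (1, 0), Q = (0, 1) — the answer is frame-independent, so this choice is without loss of generality.
1. M is the centroid of triangle KYQ ⇒ M = (1/3, 1/3)
2. P lies on line QY with QP:PY = -2:1 ⇒ P = (2, -1)
3. D is the intersection of line KM and line QP ⇒ D = (1/2, 1/2)
4. G lies on line YQ with YG:GQ = 5:4 ⇒ G = (4/9, 5/9)
2·[YKD] = -1/2, 2·[PMG] = -14/27
[YKD]:[PMG] = -1/2:-14/27 = 27/28

[YKD]:[PMG] = 27/28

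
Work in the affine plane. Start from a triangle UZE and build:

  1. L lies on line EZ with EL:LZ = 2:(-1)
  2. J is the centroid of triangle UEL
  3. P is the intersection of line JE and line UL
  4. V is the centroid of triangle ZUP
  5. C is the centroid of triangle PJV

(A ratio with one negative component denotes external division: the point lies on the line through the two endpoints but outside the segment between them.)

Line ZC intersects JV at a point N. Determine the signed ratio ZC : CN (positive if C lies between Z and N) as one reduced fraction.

Work in coordinates with U = (0, 0), Z = (1, 0), E = (0, 1).
1. L lies on line EZ with EL:LZ = 2:(-1) ⇒ L = (2, -1)
2. J is the centroid of triangle UEL ⇒ J = (2/3, 0)
3. P is the intersection of line JE and line UL ⇒ P = (1, -1/2)
4. V is the centroid of triangle ZUP ⇒ V = (2/3, -1/6)
5. C is the centroid of triangle PJV ⇒ C = (7/9, -2/9)
line ZC meets JV at N = (2/3, -1/3)
C = Z + t·(N−Z) with t = 2/3, so ZC:CN = 2/3:1/3

ZC:CN = 2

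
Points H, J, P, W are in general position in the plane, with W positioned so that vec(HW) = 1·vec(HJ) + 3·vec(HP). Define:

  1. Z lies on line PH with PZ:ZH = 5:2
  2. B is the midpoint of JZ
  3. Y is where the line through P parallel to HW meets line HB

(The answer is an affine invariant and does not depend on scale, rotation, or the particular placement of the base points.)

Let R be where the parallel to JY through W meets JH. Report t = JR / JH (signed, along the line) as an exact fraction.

Choose coordinates H = (0, 0), J = (1, 0), P = (0, 1), W = (1, 3).
1. Z lies on line PH with PZ:ZH = 5:2 ⇒ Z = (0, 2/7)
2. B is the midpoint of JZ ⇒ B = (1/2, 1/7)
3. Y is where the line through P parallel to HW meets line HB ⇒ Y = (-7/19, -2/19)
through W parallel to JY: direction (-26/19, -2/19); meets JH at R = (-38, 0)
R = J + t·(H−J) with t = 39

t = 39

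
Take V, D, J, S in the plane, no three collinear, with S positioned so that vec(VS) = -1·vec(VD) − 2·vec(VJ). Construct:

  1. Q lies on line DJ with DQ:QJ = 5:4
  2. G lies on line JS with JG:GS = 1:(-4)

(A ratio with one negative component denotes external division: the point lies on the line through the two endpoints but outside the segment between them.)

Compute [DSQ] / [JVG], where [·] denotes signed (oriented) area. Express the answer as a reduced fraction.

Work in coordinates with V = (0, 0), D = (1, 0), J = (0, 1), S = (-1, -2).
1. Q lies on line DJ with DQ:QJ = 5:4 ⇒ Q = (4/9, 5/9)
2. G lies on line JS with JG:GS = 1:(-4) ⇒ G = (1/3, 2)
2·[DSQ] = -20/9, 2·[JVG] = 1/3
[DSQ]:[JVG] = -20/9:1/3 = -20/3

[DSQ]:[JVG] = -20/3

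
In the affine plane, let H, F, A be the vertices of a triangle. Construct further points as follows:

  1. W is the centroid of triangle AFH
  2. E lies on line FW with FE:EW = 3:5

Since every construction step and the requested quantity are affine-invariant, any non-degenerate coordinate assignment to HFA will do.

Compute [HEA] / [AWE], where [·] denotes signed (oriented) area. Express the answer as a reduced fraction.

[HEA]:[AWE] = 18/5

Work in coordinates with H = (0, 0), F = (1, 0), A = (0, 1).
1. W is the centroid of triangle AFH ⇒ W = (1/3, 1/3)
2. E lies on line FW with FE:EW = 3:5 ⇒ E = (3/4, 1/8)
2·[HEA] = 3/4, 2·[AWE] = 5/24
[HEA]:[AWE] = 3/4:5/24 = 18/5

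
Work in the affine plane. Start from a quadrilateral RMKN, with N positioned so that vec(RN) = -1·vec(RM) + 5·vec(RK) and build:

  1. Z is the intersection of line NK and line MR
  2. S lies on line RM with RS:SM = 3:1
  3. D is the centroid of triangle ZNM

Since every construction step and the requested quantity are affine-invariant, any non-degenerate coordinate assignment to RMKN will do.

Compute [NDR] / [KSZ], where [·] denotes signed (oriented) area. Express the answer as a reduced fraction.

Assign R = (0, 0), M = (1, 0), K = (0, 1), N = (-1, 5) — the answer is frame-independent, so this choice is without loss of generality.
1. Z is the intersection of line NK and line MR ⇒ Z = (1/4, 0)
2. S lies on line RM with RS:SM = 3:1 ⇒ S = (3/4, 0)
3. D is the centroid of triangle ZNM ⇒ D = (1/12, 5/3)
2·[NDR] = -25/12, 2·[KSZ] = -1/2
[NDR]:[KSZ] = -25/12:-1/2 = 25/6

[NDR]:[KSZ] = 25/6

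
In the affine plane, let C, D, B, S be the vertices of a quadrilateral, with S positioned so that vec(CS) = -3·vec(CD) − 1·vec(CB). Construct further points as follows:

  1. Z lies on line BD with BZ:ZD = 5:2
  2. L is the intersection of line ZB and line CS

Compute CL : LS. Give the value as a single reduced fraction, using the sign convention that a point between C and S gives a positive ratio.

CL:LS = -1/5

Set C = (0, 0), D = (1, 0), B = (0, 1), S = (-3, -1); any affine frame gives the same invariant.
1. Z lies on line BD with BZ:ZD = 5:2 ⇒ Z = (5/7, 2/7)
2. L is the intersection of line ZB and line CS ⇒ L = (3/4, 1/4)
L = C + t·(S−C) with t = -1/4, so CL:LS = t:(1−t) = -1/4:5/4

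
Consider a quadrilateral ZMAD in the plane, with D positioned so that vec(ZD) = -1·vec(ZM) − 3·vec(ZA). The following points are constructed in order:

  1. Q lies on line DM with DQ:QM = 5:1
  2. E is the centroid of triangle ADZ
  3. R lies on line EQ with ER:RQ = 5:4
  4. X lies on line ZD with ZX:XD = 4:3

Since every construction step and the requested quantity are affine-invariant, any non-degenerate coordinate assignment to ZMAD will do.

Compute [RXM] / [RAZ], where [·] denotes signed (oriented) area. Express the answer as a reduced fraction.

Assign Z = (0, 0), M = (1, 0), A = (0, 1), D = (-1, -3) — the answer is frame-independent, so this choice is without loss of generality.
1. Q lies on line DM with DQ:QM = 5:1 ⇒ Q = (2/3, -1/2)
2. E is the centroid of triangle ADZ ⇒ E = (-1/3, -2/3)
3. R lies on line EQ with ER:RQ = 5:4 ⇒ R = (2/9, -31/54)
4. X lies on line ZD with ZX:XD = 4:3 ⇒ X = (-4/7, -12/7)
2·[RXM] = 163/378, 2·[RAZ] = 2/9
[RXM]:[RAZ] = 163/378:2/9 = 163/84

[RXM]:[RAZ] = 163/84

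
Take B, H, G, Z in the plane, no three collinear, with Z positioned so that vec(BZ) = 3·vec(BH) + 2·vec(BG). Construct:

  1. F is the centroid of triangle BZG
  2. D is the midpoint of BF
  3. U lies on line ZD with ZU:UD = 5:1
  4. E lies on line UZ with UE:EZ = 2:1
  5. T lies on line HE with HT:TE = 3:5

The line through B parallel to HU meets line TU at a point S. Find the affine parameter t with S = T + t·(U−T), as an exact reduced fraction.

t = 14/5

Set B = (0, 0), H = (1, 0), G = (0, 1), Z = (3, 2); any affine frame gives the same invariant.
1. F is the centroid of triangle BZG ⇒ F = (1, 1)
2. D is the midpoint of BF ⇒ D = (1/2, 1/2)
3. U lies on line ZD with ZU:UD = 5:1 ⇒ U = (11/12, 3/4)
4. E lies on line UZ with UE:EZ = 2:1 ⇒ E = (83/36, 19/12)
5. T lies on line HE with HT:TE = 3:5 ⇒ T = (143/96, 19/32)
through B parallel to HU: direction (-1/12, 3/4); meets TU at S = (-11/96, 33/32)
S = T + t·(U−T) with t = 14/5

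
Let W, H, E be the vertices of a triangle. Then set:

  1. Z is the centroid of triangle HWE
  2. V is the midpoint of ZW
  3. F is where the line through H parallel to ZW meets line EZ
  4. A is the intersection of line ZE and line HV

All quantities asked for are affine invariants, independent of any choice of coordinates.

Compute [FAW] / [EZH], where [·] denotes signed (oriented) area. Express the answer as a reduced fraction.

[FAW]:[EZH] = 2/3

Set W = (0, 0), H = (1, 0), E = (0, 1); any affine frame gives the same invariant.
1. Z is the centroid of triangle HWE ⇒ Z = (1/3, 1/3)
2. V is the midpoint of ZW ⇒ V = (1/6, 1/6)
3. F is where the line through H parallel to ZW meets line EZ ⇒ F = (2/3, -1/3)
4. A is the intersection of line ZE and line HV ⇒ A = (4/9, 1/9)
2·[FAW] = 2/9, 2·[EZH] = 1/3
[FAW]:[EZH] = 2/9:1/3 = 2/3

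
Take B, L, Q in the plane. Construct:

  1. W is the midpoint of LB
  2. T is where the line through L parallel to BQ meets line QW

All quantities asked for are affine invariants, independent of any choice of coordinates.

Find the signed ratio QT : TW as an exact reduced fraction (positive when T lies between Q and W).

Set B = (0, 0), L = (1, 0), Q = (0, 1); any affine frame gives the same invariant.
1. W is the midpoint of LB ⇒ W = (1/2, 0)
2. T is where the line through L parallel to BQ meets line QW ⇒ T = (1, -1)
T = Q + t·(W−Q) with t = 2, so QT:TW = t:(1−t) = 2:-1

QT:TW = -2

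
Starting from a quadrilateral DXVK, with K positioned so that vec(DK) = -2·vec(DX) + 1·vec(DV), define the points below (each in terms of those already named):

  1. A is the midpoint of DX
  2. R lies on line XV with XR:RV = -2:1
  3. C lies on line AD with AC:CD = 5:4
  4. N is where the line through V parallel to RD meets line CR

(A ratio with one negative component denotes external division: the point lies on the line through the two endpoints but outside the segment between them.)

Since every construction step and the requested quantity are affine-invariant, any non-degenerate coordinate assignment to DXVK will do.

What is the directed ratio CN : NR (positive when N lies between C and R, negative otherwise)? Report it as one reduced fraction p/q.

Assign D = (0, 0), X = (1, 0), V = (0, 1), K = (-2, 1) — the answer is frame-independent, so this choice is without loss of generality.
1. A is the midpoint of DX ⇒ A = (1/2, 0)
2. R lies on line XV with XR:RV = -2:1 ⇒ R = (-1, 2)
3. C lies on line AD with AC:CD = 5:4 ⇒ C = (2/9, 0)
4. N is where the line through V parallel to RD meets line CR ⇒ N = (7/4, -5/2)
N = C + t·(R−C) with t = -5/4, so CN:NR = t:(1−t) = -5/4:9/4

CN:NR = -5/9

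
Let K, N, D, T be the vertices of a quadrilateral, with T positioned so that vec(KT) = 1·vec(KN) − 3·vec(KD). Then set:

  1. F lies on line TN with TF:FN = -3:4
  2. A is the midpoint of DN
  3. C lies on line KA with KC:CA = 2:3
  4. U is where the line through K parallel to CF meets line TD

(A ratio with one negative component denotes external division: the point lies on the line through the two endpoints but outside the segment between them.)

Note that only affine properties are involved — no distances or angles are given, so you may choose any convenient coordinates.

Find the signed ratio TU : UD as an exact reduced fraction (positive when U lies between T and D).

Work in coordinates with K = (0, 0), N = (1, 0), D = (0, 1), T = (1, -3).
1. F lies on line TN with TF:FN = -3:4 ⇒ F = (1, -12)
2. A is the midpoint of DN ⇒ A = (1/2, 1/2)
3. C lies on line KA with KC:CA = 2:3 ⇒ C = (1/5, 1/5)
4. U is where the line through K parallel to CF meets line TD ⇒ U = (-4/45, 61/45)
U = T + t·(D−T) with t = 49/45, so TU:UD = t:(1−t) = 49/45:-4/45

TU:UD = -49/4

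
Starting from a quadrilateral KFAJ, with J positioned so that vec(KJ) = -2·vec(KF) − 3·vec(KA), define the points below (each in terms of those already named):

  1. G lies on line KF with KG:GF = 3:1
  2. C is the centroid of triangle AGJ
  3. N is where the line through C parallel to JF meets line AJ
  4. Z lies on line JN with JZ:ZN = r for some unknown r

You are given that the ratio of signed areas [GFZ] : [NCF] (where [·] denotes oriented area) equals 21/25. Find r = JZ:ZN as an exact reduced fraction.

Assign K = (0, 0), F = (1, 0), A = (0, 1), J = (-2, -3) — the answer is frame-independent, so this choice is without loss of generality.
1. G lies on line KF with KG:GF = 3:1 ⇒ G = (3/4, 0)
2. C is the centroid of triangle AGJ ⇒ C = (-5/12, -2/3)
3. N is where the line through C parallel to JF meets line AJ ⇒ N = (-5/4, -3/2)
4. With JZ:ZN = r, write λ = r/(r+1) so Z = J + λ·(N−J); Z is affine-linear in λ
Every point depending on Z is an affine combination of Z and λ-independent points, so each such coordinate is linear in λ; the λ² term in each signed area is a multiple of (N−J)×(N−J) = 0, so 2·[GFZ] and 2·[NCF] are each linear in λ. Evaluating at λ=0 and λ=1:
  2·[GFZ] = 3/8·λ − 3/4,   2·[NCF] = -5/8
So [GFZ]:[NCF] = (3/8·λ − 3/4) / (-5/8). Setting this equal to 21/25:
  3/8·λ − 3/4 = 21/25·(-5/8)  ⇒  λ = 3/5
Then r = λ/(1−λ) = (3/5)/(2/5) = 3/2. Check: with r = 3/2, Z = (-31/20, -21/10) and [GFZ]:[NCF] = 21/25 as required.

r = 3/2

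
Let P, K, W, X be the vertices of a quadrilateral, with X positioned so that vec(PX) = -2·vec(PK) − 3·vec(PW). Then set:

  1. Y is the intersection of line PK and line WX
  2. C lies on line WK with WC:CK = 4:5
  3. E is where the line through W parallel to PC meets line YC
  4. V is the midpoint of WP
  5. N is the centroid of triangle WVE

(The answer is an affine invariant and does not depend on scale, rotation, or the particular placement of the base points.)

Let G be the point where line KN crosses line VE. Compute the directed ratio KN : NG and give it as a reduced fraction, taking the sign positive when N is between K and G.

Choose coordinates P = (0, 0), K = (1, 0), W = (0, 1), X = (-2, -3).
1. Y is the intersection of line PK and line WX ⇒ Y = (-1/2, 0)
2. C lies on line WK with WC:CK = 4:5 ⇒ C = (4/9, 5/9)
3. E is where the line through W parallel to PC meets line YC ⇒ E = (-16/15, -1/3)
4. V is the midpoint of WP ⇒ V = (0, 1/2)
5. N is the centroid of triangle WVE ⇒ N = (-16/45, 7/18)
line KN meets VE at G = (-416/2085, 287/834)
N = K + t·(G−K) with t = 139/123, so KN:NG = 139/123:-16/123

KN:NG = -139/16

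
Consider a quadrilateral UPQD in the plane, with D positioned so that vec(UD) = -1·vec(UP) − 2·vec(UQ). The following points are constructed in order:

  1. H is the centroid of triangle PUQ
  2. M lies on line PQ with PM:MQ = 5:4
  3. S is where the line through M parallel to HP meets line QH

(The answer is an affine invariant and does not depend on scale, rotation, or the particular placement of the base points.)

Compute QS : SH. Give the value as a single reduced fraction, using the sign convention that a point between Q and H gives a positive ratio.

Set U = (0, 0), P = (1, 0), Q = (0, 1), D = (-1, -2); any affine frame gives the same invariant.
1. H is the centroid of triangle PUQ ⇒ H = (1/3, 1/3)
2. M lies on line PQ with PM:MQ = 5:4 ⇒ M = (4/9, 5/9)
3. S is where the line through M parallel to HP meets line QH ⇒ S = (4/27, 19/27)
S = Q + t·(H−Q) with t = 4/9, so QS:SH = t:(1−t) = 4/9:5/9

QS:SH = 4/5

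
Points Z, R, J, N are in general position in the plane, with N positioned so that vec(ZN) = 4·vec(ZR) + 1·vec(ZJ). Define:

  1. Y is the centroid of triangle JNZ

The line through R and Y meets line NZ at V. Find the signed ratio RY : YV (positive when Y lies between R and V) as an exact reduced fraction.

RY:YV = -7/4

Choose coordinates Z = (0, 0), R = (1, 0), J = (0, 1), N = (4, 1).
1. Y is the centroid of triangle JNZ ⇒ Y = (4/3, 2/3)
line RY meets NZ at V = (8/7, 2/7)
Y = R + t·(V−R) with t = 7/3, so RY:YV = 7/3:-4/3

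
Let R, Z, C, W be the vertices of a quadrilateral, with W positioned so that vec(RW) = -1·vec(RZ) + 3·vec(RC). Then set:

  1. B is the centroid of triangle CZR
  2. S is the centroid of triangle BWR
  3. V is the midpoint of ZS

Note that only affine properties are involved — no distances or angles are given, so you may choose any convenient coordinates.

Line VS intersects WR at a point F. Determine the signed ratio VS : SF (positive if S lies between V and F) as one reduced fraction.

VS:SF = 23/8

Work in coordinates with R = (0, 0), Z = (1, 0), C = (0, 1), W = (-1, 3).
1. B is the centroid of triangle CZR ⇒ B = (1/3, 1/3)
2. S is the centroid of triangle BWR ⇒ S = (-2/9, 10/9)
3. V is the midpoint of ZS ⇒ V = (7/18, 5/9)
line VS meets WR at F = (-10/23, 30/23)
S = V + t·(F−V) with t = 23/31, so VS:SF = 23/31:8/31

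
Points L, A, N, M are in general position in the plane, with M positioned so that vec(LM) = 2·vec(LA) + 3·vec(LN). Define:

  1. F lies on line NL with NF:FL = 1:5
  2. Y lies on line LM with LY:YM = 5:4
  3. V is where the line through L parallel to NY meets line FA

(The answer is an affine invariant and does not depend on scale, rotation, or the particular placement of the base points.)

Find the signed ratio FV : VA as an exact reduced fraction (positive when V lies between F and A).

FV:VA = 25/18

Choose coordinates L = (0, 0), A = (1, 0), N = (0, 1), M = (2, 3).
1. F lies on line NL with NF:FL = 1:5 ⇒ F = (0, 5/6)
2. Y lies on line LM with LY:YM = 5:4 ⇒ Y = (10/9, 5/3)
3. V is where the line through L parallel to NY meets line FA ⇒ V = (25/43, 15/43)
V = F + t·(A−F) with t = 25/43, so FV:VA = t:(1−t) = 25/43:18/43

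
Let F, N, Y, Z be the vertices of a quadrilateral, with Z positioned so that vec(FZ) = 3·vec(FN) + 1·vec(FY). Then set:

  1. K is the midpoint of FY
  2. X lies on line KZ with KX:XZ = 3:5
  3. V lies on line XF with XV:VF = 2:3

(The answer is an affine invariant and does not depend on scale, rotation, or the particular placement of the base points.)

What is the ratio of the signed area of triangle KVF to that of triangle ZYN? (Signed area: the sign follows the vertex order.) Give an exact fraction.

Work in coordinates with F = (0, 0), N = (1, 0), Y = (0, 1), Z = (3, 1).
1. K is the midpoint of FY ⇒ K = (0, 1/2)
2. X lies on line KZ with KX:XZ = 3:5 ⇒ X = (9/8, 11/16)
3. V lies on line XF with XV:VF = 2:3 ⇒ V = (27/40, 33/80)
2·[KVF] = -27/80, 2·[ZYN] = 3
[KVF]:[ZYN] = -27/80:3 = -9/80

[KVF]:[ZYN] = -9/80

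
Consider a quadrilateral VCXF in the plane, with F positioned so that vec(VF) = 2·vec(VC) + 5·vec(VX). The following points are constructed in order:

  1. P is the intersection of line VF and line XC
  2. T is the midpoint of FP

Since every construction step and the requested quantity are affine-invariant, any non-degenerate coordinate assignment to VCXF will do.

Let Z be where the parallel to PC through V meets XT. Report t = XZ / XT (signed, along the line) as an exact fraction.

t = -1/3

Work in coordinates with V = (0, 0), C = (1, 0), X = (0, 1), F = (2, 5).
1. P is the intersection of line VF and line XC ⇒ P = (2/7, 5/7)
2. T is the midpoint of FP ⇒ T = (8/7, 20/7)
through V parallel to PC: direction (5/7, -5/7); meets XT at Z = (-8/21, 8/21)
Z = X + t·(T−X) with t = -1/3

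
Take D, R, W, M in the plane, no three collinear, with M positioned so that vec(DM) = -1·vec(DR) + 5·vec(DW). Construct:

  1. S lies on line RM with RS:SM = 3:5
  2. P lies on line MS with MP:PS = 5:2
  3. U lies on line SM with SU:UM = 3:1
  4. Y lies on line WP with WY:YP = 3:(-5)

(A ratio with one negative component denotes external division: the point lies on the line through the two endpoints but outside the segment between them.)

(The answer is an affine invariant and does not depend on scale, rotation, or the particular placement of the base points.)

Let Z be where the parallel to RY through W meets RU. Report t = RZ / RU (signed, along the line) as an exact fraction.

t = 124/315

Set D = (0, 0), R = (1, 0), W = (0, 1), M = (-1, 5); any affine frame gives the same invariant.
1. S lies on line RM with RS:SM = 3:5 ⇒ S = (1/4, 15/8)
2. P lies on line MS with MP:PS = 5:2 ⇒ P = (-3/28, 155/56)
3. U lies on line SM with SU:UM = 3:1 ⇒ U = (-11/16, 135/32)
4. Y lies on line WP with WY:YP = 3:(-5) ⇒ Y = (9/56, -185/112)
through W parallel to RY: direction (-47/56, -185/112); meets RU at Z = (47/140, 93/56)
Z = R + t·(U−R) with t = 124/315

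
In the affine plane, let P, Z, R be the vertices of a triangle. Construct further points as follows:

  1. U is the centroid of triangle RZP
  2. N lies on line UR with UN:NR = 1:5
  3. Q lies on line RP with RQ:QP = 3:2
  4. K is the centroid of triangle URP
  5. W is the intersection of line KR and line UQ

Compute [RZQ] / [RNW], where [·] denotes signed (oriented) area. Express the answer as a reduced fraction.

Choose coordinates P = (0, 0), Z = (1, 0), R = (0, 1).
1. U is the centroid of triangle RZP ⇒ U = (1/3, 1/3)
2. N lies on line UR with UN:NR = 1:5 ⇒ N = (5/18, 4/9)
3. Q lies on line RP with RQ:QP = 3:2 ⇒ Q = (0, 2/5)
4. K is the centroid of triangle URP ⇒ K = (1/9, 4/9)
5. W is the intersection of line KR and line UQ ⇒ W = (1/8, 3/8)
2·[RZQ] = -3/5, 2·[RNW] = -5/48
[RZQ]:[RNW] = -3/5:-5/48 = 144/25

[RZQ]:[RNW] = 144/25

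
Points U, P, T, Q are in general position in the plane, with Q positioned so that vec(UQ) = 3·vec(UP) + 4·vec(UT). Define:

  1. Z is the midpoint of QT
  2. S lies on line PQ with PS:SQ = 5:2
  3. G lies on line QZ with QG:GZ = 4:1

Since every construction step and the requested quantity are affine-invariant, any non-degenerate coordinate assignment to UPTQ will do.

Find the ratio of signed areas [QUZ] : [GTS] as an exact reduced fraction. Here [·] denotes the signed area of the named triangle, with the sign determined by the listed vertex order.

Work in coordinates with U = (0, 0), P = (1, 0), T = (0, 1), Q = (3, 4).
1. Z is the midpoint of QT ⇒ Z = (3/2, 5/2)
2. S lies on line PQ with PS:SQ = 5:2 ⇒ S = (17/7, 20/7)
3. G lies on line QZ with QG:GZ = 4:1 ⇒ G = (9/5, 14/5)
2·[QUZ] = -3/2, 2·[GTS] = 36/35
[QUZ]:[GTS] = -3/2:36/35 = -35/24

[QUZ]:[GTS] = -35/24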